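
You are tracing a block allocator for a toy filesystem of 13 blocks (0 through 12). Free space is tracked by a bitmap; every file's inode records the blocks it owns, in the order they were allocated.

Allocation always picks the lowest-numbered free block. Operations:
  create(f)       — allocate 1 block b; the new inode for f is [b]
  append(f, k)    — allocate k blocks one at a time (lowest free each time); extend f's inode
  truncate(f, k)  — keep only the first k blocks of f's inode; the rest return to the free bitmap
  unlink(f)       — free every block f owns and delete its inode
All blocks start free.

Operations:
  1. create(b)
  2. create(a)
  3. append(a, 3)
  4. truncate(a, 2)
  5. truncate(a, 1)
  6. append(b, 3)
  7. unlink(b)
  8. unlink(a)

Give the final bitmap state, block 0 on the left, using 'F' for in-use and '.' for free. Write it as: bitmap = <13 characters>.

bitmap = .............

  1. create(b)  ⇒  F............  {b→[0]}
  2. create(a)  ⇒  FF...........  {a→[1]; b→[0]}
  3. append(a, 3)  ⇒  FFFFF........  {a→[1, 2, 3, 4]; b→[0]}
  4. truncate(a, 2)  ⇒  FFF..........  {a→[1, 2]; b→[0]}
  5. truncate(a, 1)  ⇒  FF...........  {a→[1]; b→[0]}
  6. append(b, 3)  ⇒  FFFFF........  {a→[1]; b→[0, 2, 3, 4]}
  7. unlink(b)  ⇒  .F...........  {a→[1]}
  8. unlink(a)  ⇒  .............  {}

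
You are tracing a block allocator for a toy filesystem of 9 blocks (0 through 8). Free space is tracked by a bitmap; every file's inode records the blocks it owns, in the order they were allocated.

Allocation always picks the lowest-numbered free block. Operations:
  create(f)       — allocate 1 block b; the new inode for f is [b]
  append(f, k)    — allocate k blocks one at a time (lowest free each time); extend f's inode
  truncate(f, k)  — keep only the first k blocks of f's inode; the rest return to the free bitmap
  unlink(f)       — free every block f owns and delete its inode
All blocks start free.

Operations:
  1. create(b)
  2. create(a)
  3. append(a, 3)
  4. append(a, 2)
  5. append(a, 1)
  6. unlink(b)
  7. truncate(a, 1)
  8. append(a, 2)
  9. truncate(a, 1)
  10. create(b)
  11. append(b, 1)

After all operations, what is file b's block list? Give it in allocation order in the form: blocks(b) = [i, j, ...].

create(b): bitmap=F........ | b=[0]
create(a): bitmap=FF....... | a=[1] b=[0]
append(a, 3): bitmap=FFFFF.... | a=[1, 2, 3, 4] b=[0]
append(a, 2): bitmap=FFFFFFF.. | a=[1, 2, 3, 4, 5, 6] b=[0]
append(a, 1): bitmap=FFFFFFFF. | a=[1, 2, 3, 4, 5, 6, 7] b=[0]
unlink(b): bitmap=.FFFFFFF. | a=[1, 2, 3, 4, 5, 6, 7]
truncate(a, 1): bitmap=.F....... | a=[1]
append(a, 2): bitmap=FFF...... | a=[1, 0, 2]
truncate(a, 1): bitmap=.F....... | a=[1]
create(b): bitmap=FF....... | a=[1] b=[0]
append(b, 1): bitmap=FFF...... | a=[1] b=[0, 2]

blocks(b) = [0, 2]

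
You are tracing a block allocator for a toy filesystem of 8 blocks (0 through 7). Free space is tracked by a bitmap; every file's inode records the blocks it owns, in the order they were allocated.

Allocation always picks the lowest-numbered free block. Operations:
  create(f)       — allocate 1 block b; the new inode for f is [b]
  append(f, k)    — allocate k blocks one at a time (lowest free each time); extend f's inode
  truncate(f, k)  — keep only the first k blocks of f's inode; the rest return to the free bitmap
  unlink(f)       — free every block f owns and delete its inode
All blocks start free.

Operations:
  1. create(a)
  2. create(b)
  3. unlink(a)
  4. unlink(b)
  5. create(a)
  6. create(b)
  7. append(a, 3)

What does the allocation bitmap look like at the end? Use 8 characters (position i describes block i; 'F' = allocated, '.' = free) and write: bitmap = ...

bitmap = FFFFF...

[1] create(a) — a=0 (map F.......)
[2] create(b) — a=0 b=1 (map FF......)
[3] unlink(a) — b=1 (map .F......)
[4] unlink(b) —  (map ........)
[5] create(a) — a=0 (map F.......)
[6] create(b) — a=0 b=1 (map FF......)
[7] append(a, 3) — a=0,2,3,4 b=1 (map FFFFF...)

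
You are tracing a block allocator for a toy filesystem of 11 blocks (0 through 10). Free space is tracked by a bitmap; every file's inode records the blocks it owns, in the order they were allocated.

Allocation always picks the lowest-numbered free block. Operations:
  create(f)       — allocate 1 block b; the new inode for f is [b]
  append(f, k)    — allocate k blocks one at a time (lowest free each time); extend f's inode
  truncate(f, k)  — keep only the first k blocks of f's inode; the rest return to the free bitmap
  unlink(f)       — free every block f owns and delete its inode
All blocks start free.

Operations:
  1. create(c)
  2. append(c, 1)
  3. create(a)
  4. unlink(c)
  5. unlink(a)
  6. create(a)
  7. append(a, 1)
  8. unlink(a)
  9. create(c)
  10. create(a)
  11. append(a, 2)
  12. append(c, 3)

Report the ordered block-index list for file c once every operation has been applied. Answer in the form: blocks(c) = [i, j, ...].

create(c): bitmap=F.......... | c=[0]
append(c, 1): bitmap=FF......... | c=[0, 1]
create(a): bitmap=FFF........ | a=[2] c=[0, 1]
unlink(c): bitmap=..F........ | a=[2]
unlink(a): bitmap=........... | 
create(a): bitmap=F.......... | a=[0]
append(a, 1): bitmap=FF......... | a=[0, 1]
unlink(a): bitmap=........... | 
create(c): bitmap=F.......... | c=[0]
create(a): bitmap=FF......... | a=[1] c=[0]
append(a, 2): bitmap=FFFF....... | a=[1, 2, 3] c=[0]
append(c, 3): bitmap=FFFFFFF.... | a=[1, 2, 3] c=[0, 4, 5, 6]

blocks(c) = [0, 4, 5, 6]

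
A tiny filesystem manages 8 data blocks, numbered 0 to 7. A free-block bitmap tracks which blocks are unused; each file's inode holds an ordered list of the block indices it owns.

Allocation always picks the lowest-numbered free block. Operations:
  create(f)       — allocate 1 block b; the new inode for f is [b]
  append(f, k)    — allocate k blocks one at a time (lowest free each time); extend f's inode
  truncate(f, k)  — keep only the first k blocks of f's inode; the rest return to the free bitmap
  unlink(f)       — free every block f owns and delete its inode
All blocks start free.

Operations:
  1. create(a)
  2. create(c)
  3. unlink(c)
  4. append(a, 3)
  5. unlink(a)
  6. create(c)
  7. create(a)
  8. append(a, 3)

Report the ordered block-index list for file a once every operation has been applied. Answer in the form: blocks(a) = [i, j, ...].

[1] create(a) — a=0 (map F.......)
[2] create(c) — a=0 c=1 (map FF......)
[3] unlink(c) — a=0 (map F.......)
[4] append(a, 3) — a=0,1,2,3 (map FFFF....)
[5] unlink(a) —  (map ........)
[6] create(c) — c=0 (map F.......)
[7] create(a) — a=1 c=0 (map FF......)
[8] append(a, 3) — a=1,2,3,4 c=0 (map FFFFF...)

blocks(a) = [1, 2, 3, 4]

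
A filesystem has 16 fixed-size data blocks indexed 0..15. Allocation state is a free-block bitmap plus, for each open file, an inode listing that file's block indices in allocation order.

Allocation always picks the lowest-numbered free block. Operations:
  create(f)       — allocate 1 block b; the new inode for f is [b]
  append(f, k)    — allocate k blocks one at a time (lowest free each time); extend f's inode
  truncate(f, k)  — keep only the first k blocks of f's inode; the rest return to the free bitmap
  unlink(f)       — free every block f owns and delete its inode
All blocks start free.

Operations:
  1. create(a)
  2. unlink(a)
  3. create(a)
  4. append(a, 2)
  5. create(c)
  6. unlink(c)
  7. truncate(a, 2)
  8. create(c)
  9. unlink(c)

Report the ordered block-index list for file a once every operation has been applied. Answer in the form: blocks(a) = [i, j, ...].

after create(a) → a:[0]  free=[F...............]
after unlink(a) →   free=[................]
after create(a) → a:[0]  free=[F...............]
after append(a, 2) → a:[0, 1, 2]  free=[FFF.............]
after create(c) → a:[0, 1, 2], c:[3]  free=[FFFF............]
after unlink(c) → a:[0, 1, 2]  free=[FFF.............]
after truncate(a, 2) → a:[0, 1]  free=[FF..............]
after create(c) → a:[0, 1], c:[2]  free=[FFF.............]
after unlink(c) → a:[0, 1]  free=[FF..............]

blocks(a) = [0, 1]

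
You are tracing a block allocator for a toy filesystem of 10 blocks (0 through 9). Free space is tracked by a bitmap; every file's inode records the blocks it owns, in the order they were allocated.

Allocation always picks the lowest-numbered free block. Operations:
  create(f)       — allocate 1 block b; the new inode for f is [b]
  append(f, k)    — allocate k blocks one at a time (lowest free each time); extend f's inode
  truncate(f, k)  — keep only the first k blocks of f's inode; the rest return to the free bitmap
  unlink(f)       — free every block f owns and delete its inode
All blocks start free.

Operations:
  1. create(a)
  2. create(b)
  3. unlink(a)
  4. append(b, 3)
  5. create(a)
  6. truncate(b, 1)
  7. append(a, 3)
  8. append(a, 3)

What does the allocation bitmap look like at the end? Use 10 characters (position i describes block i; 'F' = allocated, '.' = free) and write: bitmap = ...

after create(a) → a:[0]  free=[F.........]
after create(b) → a:[0], b:[1]  free=[FF........]
after unlink(a) → b:[1]  free=[.F........]
after append(b, 3) → b:[1, 0, 2, 3]  free=[FFFF......]
after create(a) → a:[4], b:[1, 0, 2, 3]  free=[FFFFF.....]
after truncate(b, 1) → a:[4], b:[1]  free=[.F..F.....]
after append(a, 3) → a:[4, 0, 2, 3], b:[1]  free=[FFFFF.....]
after append(a, 3) → a:[4, 0, 2, 3, 5, 6, 7], b:[1]  free=[FFFFFFFF..]

bitmap = FFFFFFFF..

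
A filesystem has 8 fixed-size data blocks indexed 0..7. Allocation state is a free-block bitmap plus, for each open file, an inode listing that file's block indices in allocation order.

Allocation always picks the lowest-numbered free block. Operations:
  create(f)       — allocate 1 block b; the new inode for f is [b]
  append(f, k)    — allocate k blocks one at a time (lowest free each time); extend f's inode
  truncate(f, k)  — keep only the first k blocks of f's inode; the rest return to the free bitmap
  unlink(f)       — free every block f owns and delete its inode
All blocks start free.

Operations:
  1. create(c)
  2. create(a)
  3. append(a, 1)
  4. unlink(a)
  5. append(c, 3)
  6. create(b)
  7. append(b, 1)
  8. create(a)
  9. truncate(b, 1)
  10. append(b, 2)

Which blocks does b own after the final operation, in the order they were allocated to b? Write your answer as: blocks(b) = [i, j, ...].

  1. create(c)  ⇒  F.......  {c→[0]}
  2. create(a)  ⇒  FF......  {a→[1]; c→[0]}
  3. append(a, 1)  ⇒  FFF.....  {a→[1, 2]; c→[0]}
  4. unlink(a)  ⇒  F.......  {c→[0]}
  5. append(c, 3)  ⇒  FFFF....  {c→[0, 1, 2, 3]}
  6. create(b)  ⇒  FFFFF...  {b→[4]; c→[0, 1, 2, 3]}
  7. append(b, 1)  ⇒  FFFFFF..  {b→[4, 5]; c→[0, 1, 2, 3]}
  8. create(a)  ⇒  FFFFFFF.  {a→[6]; b→[4, 5]; c→[0, 1, 2, 3]}
  9. truncate(b, 1)  ⇒  FFFFF.F.  {a→[6]; b→[4]; c→[0, 1, 2, 3]}
  10. append(b, 2)  ⇒  FFFFFFFF  {a→[6]; b→[4, 5, 7]; c→[0, 1, 2, 3]}

blocks(b) = [4, 5, 7]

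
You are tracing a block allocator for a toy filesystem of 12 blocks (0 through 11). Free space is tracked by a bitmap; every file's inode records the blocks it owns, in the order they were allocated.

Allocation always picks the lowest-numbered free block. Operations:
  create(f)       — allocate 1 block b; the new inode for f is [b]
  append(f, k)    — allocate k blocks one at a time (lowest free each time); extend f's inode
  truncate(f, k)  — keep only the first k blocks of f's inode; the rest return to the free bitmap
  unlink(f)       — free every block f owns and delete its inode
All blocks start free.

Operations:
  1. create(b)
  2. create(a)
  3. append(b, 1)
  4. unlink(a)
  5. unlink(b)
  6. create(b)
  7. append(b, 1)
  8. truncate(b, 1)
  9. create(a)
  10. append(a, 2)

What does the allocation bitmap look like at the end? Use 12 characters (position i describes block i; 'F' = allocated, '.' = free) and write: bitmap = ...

[1] create(b) — b=0 (map F...........)
[2] create(a) — a=1 b=0 (map FF..........)
[3] append(b, 1) — a=1 b=0,2 (map FFF.........)
[4] unlink(a) — b=0,2 (map F.F.........)
[5] unlink(b) —  (map ............)
[6] create(b) — b=0 (map F...........)
[7] append(b, 1) — b=0,1 (map FF..........)
[8] truncate(b, 1) — b=0 (map F...........)
[9] create(a) — a=1 b=0 (map FF..........)
[10] append(a, 2) — a=1,2,3 b=0 (map FFFF........)

bitmap = FFFF........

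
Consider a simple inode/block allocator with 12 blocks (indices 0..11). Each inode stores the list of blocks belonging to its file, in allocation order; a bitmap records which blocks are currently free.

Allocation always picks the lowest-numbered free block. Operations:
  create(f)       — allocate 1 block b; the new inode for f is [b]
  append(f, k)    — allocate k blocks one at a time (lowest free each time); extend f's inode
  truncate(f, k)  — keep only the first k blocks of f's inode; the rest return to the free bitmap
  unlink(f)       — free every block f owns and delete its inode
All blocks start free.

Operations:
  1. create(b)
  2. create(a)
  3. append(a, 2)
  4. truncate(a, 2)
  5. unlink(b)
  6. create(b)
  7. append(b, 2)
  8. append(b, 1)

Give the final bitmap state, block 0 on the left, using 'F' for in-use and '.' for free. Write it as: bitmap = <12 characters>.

create(b): bitmap=F........... | b=[0]
create(a): bitmap=FF.......... | a=[1] b=[0]
append(a, 2): bitmap=FFFF........ | a=[1, 2, 3] b=[0]
truncate(a, 2): bitmap=FFF......... | a=[1, 2] b=[0]
unlink(b): bitmap=.FF......... | a=[1, 2]
create(b): bitmap=FFF......... | a=[1, 2] b=[0]
append(b, 2): bitmap=FFFFF....... | a=[1, 2] b=[0, 3, 4]
append(b, 1): bitmap=FFFFFF...... | a=[1, 2] b=[0, 3, 4, 5]

bitmap = FFFFFF......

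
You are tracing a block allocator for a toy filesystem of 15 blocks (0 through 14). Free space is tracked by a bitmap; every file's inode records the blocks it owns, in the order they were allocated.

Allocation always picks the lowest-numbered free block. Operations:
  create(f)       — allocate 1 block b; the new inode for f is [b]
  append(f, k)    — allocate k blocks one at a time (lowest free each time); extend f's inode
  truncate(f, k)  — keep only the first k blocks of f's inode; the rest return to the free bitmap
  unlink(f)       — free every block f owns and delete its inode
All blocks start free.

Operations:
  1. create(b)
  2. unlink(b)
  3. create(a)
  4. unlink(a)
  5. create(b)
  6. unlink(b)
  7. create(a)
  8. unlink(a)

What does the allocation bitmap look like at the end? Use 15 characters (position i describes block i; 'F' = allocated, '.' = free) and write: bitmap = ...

bitmap = ...............

  1. create(b)  ⇒  F..............  {b→[0]}
  2. unlink(b)  ⇒  ...............  {}
  3. create(a)  ⇒  F..............  {a→[0]}
  4. unlink(a)  ⇒  ...............  {}
  5. create(b)  ⇒  F..............  {b→[0]}
  6. unlink(b)  ⇒  ...............  {}
  7. create(a)  ⇒  F..............  {a→[0]}
  8. unlink(a)  ⇒  ...............  {}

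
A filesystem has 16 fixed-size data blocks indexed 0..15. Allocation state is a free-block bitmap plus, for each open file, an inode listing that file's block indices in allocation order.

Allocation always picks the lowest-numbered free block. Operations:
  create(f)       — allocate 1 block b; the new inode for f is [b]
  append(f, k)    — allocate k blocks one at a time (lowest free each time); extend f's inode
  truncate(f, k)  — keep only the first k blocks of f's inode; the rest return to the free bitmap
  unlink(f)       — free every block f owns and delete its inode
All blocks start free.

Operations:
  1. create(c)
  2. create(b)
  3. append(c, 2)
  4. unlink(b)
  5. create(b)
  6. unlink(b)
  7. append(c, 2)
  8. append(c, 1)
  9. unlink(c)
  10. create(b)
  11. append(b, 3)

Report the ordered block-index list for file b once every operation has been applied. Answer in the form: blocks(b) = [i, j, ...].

blocks(b) = [0, 1, 2, 3]

create(c): bitmap=F............... | c=[0]
create(b): bitmap=FF.............. | b=[1] c=[0]
append(c, 2): bitmap=FFFF............ | b=[1] c=[0, 2, 3]
unlink(b): bitmap=F.FF............ | c=[0, 2, 3]
create(b): bitmap=FFFF............ | b=[1] c=[0, 2, 3]
unlink(b): bitmap=F.FF............ | c=[0, 2, 3]
append(c, 2): bitmap=FFFFF........... | c=[0, 2, 3, 1, 4]
append(c, 1): bitmap=FFFFFF.......... | c=[0, 2, 3, 1, 4, 5]
unlink(c): bitmap=................ | 
create(b): bitmap=F............... | b=[0]
append(b, 3): bitmap=FFFF............ | b=[0, 1, 2, 3]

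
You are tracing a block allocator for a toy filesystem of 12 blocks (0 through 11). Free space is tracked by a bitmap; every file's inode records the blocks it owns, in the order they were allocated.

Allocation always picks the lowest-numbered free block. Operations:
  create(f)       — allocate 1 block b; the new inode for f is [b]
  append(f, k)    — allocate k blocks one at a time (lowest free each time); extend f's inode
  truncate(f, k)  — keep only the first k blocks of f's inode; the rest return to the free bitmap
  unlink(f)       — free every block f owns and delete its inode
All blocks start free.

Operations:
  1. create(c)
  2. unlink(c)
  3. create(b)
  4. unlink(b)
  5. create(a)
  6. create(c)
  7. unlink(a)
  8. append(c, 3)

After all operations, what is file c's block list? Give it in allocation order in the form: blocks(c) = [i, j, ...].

  1. create(c)  ⇒  F...........  {c→[0]}
  2. unlink(c)  ⇒  ............  {}
  3. create(b)  ⇒  F...........  {b→[0]}
  4. unlink(b)  ⇒  ............  {}
  5. create(a)  ⇒  F...........  {a→[0]}
  6. create(c)  ⇒  FF..........  {a→[0]; c→[1]}
  7. unlink(a)  ⇒  .F..........  {c→[1]}
  8. append(c, 3)  ⇒  FFFF........  {c→[1, 0, 2, 3]}

blocks(c) = [1, 0, 2, 3]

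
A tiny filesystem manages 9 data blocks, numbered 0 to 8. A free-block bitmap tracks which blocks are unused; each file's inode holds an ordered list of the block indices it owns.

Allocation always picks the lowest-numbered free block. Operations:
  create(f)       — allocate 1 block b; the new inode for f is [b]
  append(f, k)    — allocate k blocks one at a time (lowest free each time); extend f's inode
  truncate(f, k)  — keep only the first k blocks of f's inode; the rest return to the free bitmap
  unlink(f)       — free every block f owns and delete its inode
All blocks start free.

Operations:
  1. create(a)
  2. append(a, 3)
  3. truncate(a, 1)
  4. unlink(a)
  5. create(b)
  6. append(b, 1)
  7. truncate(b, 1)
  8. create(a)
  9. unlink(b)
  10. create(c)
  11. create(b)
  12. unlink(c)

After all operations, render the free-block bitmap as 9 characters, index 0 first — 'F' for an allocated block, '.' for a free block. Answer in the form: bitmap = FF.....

bitmap = .FF......

after create(a) → a:[0]  free=[F........]
after append(a, 3) → a:[0, 1, 2, 3]  free=[FFFF.....]
after truncate(a, 1) → a:[0]  free=[F........]
after unlink(a) →   free=[.........]
after create(b) → b:[0]  free=[F........]
after append(b, 1) → b:[0, 1]  free=[FF.......]
after truncate(b, 1) → b:[0]  free=[F........]
after create(a) → a:[1], b:[0]  free=[FF.......]
after unlink(b) → a:[1]  free=[.F.......]
after create(c) → a:[1], c:[0]  free=[FF.......]
after create(b) → a:[1], b:[2], c:[0]  free=[FFF......]
after unlink(c) → a:[1], b:[2]  free=[.FF......]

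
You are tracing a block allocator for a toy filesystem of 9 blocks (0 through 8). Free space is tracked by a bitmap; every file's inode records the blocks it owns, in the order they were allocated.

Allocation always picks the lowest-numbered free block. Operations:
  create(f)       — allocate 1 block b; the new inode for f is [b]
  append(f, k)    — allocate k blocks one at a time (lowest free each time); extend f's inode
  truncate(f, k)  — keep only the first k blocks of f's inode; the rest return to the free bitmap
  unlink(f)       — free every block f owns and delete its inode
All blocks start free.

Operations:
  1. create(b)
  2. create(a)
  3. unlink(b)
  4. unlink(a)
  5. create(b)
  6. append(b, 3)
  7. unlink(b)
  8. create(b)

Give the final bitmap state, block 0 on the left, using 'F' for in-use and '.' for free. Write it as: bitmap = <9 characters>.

bitmap = F........

  1. create(b)  ⇒  F........  {b→[0]}
  2. create(a)  ⇒  FF.......  {a→[1]; b→[0]}
  3. unlink(b)  ⇒  .F.......  {a→[1]}
  4. unlink(a)  ⇒  .........  {}
  5. create(b)  ⇒  F........  {b→[0]}
  6. append(b, 3)  ⇒  FFFF.....  {b→[0, 1, 2, 3]}
  7. unlink(b)  ⇒  .........  {}
  8. create(b)  ⇒  F........  {b→[0]}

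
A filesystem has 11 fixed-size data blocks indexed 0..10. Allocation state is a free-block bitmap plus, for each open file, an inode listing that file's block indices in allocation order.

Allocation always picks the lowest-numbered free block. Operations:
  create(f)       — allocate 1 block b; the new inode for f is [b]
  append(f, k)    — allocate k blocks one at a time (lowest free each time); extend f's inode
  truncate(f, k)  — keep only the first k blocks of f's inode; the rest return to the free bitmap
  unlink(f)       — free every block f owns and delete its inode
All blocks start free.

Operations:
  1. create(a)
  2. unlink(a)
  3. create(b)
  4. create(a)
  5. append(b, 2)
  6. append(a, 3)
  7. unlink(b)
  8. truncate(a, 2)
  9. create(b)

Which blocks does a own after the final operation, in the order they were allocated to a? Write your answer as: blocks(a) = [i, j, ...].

blocks(a) = [1, 4]

[1] create(a) — a=0 (map F..........)
[2] unlink(a) —  (map ...........)
[3] create(b) — b=0 (map F..........)
[4] create(a) — a=1 b=0 (map FF.........)
[5] append(b, 2) — a=1 b=0,2,3 (map FFFF.......)
[6] append(a, 3) — a=1,4,5,6 b=0,2,3 (map FFFFFFF....)
[7] unlink(b) — a=1,4,5,6 (map .F..FFF....)
[8] truncate(a, 2) — a=1,4 (map .F..F......)
[9] create(b) — a=1,4 b=0 (map FF..F......)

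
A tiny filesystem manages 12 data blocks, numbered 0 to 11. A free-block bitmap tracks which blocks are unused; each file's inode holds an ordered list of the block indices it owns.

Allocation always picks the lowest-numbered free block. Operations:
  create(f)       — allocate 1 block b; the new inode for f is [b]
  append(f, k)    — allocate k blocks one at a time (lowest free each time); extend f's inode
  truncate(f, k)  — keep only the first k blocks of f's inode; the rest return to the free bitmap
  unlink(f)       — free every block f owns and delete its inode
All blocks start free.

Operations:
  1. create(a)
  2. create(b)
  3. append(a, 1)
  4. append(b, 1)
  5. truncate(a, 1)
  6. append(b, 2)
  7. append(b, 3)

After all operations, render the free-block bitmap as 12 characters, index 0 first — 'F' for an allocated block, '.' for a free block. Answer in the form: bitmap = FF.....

  1. create(a)  ⇒  F...........  {a→[0]}
  2. create(b)  ⇒  FF..........  {a→[0]; b→[1]}
  3. append(a, 1)  ⇒  FFF.........  {a→[0, 2]; b→[1]}
  4. append(b, 1)  ⇒  FFFF........  {a→[0, 2]; b→[1, 3]}
  5. truncate(a, 1)  ⇒  FF.F........  {a→[0]; b→[1, 3]}
  6. append(b, 2)  ⇒  FFFFF.......  {a→[0]; b→[1, 3, 2, 4]}
  7. append(b, 3)  ⇒  FFFFFFFF....  {a→[0]; b→[1, 3, 2, 4, 5, 6, 7]}

bitmap = FFFFFFFF....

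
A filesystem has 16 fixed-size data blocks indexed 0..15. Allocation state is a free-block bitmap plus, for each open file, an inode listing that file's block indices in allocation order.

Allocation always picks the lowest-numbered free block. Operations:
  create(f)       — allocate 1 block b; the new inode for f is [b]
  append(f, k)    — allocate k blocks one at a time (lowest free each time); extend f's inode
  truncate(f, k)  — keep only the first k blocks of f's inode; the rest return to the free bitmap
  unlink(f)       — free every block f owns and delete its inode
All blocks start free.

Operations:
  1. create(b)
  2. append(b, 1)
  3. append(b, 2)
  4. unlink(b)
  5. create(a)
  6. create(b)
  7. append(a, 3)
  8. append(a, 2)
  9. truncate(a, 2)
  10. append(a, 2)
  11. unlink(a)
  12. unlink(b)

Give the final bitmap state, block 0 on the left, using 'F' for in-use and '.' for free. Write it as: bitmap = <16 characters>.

  1. create(b)  ⇒  F...............  {b→[0]}
  2. append(b, 1)  ⇒  FF..............  {b→[0, 1]}
  3. append(b, 2)  ⇒  FFFF............  {b→[0, 1, 2, 3]}
  4. unlink(b)  ⇒  ................  {}
  5. create(a)  ⇒  F...............  {a→[0]}
  6. create(b)  ⇒  FF..............  {a→[0]; b→[1]}
  7. append(a, 3)  ⇒  FFFFF...........  {a→[0, 2, 3, 4]; b→[1]}
  8. append(a, 2)  ⇒  FFFFFFF.........  {a→[0, 2, 3, 4, 5, 6]; b→[1]}
  9. truncate(a, 2)  ⇒  FFF.............  {a→[0, 2]; b→[1]}
  10. append(a, 2)  ⇒  FFFFF...........  {a→[0, 2, 3, 4]; b→[1]}
  11. unlink(a)  ⇒  .F..............  {b→[1]}
  12. unlink(b)  ⇒  ................  {}

bitmap = ................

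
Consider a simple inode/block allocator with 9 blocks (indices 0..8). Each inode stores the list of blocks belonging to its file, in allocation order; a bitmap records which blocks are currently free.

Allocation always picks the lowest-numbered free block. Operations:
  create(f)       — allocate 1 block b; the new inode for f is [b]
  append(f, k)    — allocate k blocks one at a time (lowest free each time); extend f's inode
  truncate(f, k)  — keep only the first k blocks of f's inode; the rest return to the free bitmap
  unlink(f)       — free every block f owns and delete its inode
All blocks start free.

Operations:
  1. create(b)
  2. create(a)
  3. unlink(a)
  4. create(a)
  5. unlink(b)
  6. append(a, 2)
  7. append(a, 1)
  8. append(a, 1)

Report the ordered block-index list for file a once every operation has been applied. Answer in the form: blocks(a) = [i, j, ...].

after create(b) → b:[0]  free=[F........]
after create(a) → a:[1], b:[0]  free=[FF.......]
after unlink(a) → b:[0]  free=[F........]
after create(a) → a:[1], b:[0]  free=[FF.......]
after unlink(b) → a:[1]  free=[.F.......]
after append(a, 2) → a:[1, 0, 2]  free=[FFF......]
after append(a, 1) → a:[1, 0, 2, 3]  free=[FFFF.....]
after append(a, 1) → a:[1, 0, 2, 3, 4]  free=[FFFFF....]

blocks(a) = [1, 0, 2, 3, 4]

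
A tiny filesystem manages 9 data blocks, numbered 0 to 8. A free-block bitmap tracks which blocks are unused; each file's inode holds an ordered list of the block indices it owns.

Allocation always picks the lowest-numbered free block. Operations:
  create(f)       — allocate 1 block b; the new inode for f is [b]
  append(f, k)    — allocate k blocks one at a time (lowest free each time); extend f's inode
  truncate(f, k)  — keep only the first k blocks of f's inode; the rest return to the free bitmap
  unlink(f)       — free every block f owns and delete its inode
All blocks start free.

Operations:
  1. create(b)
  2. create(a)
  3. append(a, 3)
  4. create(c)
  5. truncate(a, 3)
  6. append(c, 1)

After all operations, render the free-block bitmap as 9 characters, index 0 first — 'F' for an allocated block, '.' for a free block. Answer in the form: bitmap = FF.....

bitmap = FFFFFF...

  1. create(b)  ⇒  F........  {b→[0]}
  2. create(a)  ⇒  FF.......  {a→[1]; b→[0]}
  3. append(a, 3)  ⇒  FFFFF....  {a→[1, 2, 3, 4]; b→[0]}
  4. create(c)  ⇒  FFFFFF...  {a→[1, 2, 3, 4]; b→[0]; c→[5]}
  5. truncate(a, 3)  ⇒  FFFF.F...  {a→[1, 2, 3]; b→[0]; c→[5]}
  6. append(c, 1)  ⇒  FFFFFF...  {a→[1, 2, 3]; b→[0]; c→[5, 4]}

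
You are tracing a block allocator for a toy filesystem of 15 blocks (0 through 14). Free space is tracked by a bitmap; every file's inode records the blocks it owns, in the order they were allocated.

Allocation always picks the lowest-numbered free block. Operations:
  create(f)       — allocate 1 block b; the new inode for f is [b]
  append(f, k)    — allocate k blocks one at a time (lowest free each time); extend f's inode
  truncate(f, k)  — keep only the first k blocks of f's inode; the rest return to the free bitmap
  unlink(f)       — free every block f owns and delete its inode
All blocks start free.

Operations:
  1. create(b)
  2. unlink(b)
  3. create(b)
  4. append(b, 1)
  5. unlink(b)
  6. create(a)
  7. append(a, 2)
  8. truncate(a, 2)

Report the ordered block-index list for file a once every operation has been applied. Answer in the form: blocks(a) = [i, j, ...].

blocks(a) = [0, 1]

create(b): bitmap=F.............. | b=[0]
unlink(b): bitmap=............... | 
create(b): bitmap=F.............. | b=[0]
append(b, 1): bitmap=FF............. | b=[0, 1]
unlink(b): bitmap=............... | 
create(a): bitmap=F.............. | a=[0]
append(a, 2): bitmap=FFF............ | a=[0, 1, 2]
truncate(a, 2): bitmap=FF............. | a=[0, 1]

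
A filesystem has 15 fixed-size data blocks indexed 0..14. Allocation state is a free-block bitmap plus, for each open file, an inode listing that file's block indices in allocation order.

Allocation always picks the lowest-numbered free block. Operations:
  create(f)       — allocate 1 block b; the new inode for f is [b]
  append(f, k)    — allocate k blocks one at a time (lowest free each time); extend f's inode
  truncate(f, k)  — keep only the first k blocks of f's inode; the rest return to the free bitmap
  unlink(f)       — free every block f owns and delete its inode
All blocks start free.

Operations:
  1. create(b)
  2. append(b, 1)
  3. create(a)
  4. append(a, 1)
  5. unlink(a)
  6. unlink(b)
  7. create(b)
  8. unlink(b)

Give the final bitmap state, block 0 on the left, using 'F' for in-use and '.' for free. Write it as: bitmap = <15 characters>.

bitmap = ...............

after create(b) → b:[0]  free=[F..............]
after append(b, 1) → b:[0, 1]  free=[FF.............]
after create(a) → a:[2], b:[0, 1]  free=[FFF............]
after append(a, 1) → a:[2, 3], b:[0, 1]  free=[FFFF...........]
after unlink(a) → b:[0, 1]  free=[FF.............]
after unlink(b) →   free=[...............]
after create(b) → b:[0]  free=[F..............]
after unlink(b) →   free=[...............]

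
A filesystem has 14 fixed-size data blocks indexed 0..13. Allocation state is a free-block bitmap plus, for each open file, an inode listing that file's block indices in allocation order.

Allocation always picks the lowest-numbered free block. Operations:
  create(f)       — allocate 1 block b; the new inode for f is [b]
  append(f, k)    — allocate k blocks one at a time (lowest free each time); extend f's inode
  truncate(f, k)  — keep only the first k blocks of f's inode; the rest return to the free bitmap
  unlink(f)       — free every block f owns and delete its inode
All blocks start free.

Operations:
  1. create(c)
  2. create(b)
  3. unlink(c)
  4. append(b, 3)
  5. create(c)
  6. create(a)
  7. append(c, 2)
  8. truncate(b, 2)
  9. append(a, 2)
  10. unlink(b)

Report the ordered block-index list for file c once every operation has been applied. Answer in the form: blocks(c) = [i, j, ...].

blocks(c) = [4, 6, 7]

[1] create(c) — c=0 (map F.............)
[2] create(b) — b=1 c=0 (map FF............)
[3] unlink(c) — b=1 (map .F............)
[4] append(b, 3) — b=1,0,2,3 (map FFFF..........)
[5] create(c) — b=1,0,2,3 c=4 (map FFFFF.........)
[6] create(a) — a=5 b=1,0,2,3 c=4 (map FFFFFF........)
[7] append(c, 2) — a=5 b=1,0,2,3 c=4,6,7 (map FFFFFFFF......)
[8] truncate(b, 2) — a=5 b=1,0 c=4,6,7 (map FF..FFFF......)
[9] append(a, 2) — a=5,2,3 b=1,0 c=4,6,7 (map FFFFFFFF......)
[10] unlink(b) — a=5,2,3 c=4,6,7 (map ..FFFFFF......)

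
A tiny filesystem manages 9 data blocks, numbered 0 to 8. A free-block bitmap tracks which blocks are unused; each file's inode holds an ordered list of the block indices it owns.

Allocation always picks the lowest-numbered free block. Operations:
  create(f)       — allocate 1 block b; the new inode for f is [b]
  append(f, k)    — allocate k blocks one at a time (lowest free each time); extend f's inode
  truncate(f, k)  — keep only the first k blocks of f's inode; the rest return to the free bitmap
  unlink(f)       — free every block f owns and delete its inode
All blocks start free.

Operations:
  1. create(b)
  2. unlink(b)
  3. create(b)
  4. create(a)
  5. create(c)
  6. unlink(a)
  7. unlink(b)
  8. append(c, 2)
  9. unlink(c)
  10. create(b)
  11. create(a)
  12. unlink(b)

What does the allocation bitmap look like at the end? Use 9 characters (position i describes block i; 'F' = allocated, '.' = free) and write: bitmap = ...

bitmap = .F.......

create(b): bitmap=F........ | b=[0]
unlink(b): bitmap=......... | 
create(b): bitmap=F........ | b=[0]
create(a): bitmap=FF....... | a=[1] b=[0]
create(c): bitmap=FFF...... | a=[1] b=[0] c=[2]
unlink(a): bitmap=F.F...... | b=[0] c=[2]
unlink(b): bitmap=..F...... | c=[2]
append(c, 2): bitmap=FFF...... | c=[2, 0, 1]
unlink(c): bitmap=......... | 
create(b): bitmap=F........ | b=[0]
create(a): bitmap=FF....... | a=[1] b=[0]
unlink(b): bitmap=.F....... | a=[1]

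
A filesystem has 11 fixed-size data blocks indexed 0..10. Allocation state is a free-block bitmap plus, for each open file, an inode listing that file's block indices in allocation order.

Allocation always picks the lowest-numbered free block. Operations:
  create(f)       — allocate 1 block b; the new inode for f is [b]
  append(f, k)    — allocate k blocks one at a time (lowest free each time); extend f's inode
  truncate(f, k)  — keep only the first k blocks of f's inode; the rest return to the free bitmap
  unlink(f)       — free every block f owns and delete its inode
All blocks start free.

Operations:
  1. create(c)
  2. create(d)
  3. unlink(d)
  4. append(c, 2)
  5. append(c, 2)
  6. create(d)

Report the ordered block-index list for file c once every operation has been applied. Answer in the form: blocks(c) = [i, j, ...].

after create(c) → c:[0]  free=[F..........]
after create(d) → c:[0], d:[1]  free=[FF.........]
after unlink(d) → c:[0]  free=[F..........]
after append(c, 2) → c:[0, 1, 2]  free=[FFF........]
after append(c, 2) → c:[0, 1, 2, 3, 4]  free=[FFFFF......]
after create(d) → c:[0, 1, 2, 3, 4], d:[5]  free=[FFFFFF.....]

blocks(c) = [0, 1, 2, 3, 4]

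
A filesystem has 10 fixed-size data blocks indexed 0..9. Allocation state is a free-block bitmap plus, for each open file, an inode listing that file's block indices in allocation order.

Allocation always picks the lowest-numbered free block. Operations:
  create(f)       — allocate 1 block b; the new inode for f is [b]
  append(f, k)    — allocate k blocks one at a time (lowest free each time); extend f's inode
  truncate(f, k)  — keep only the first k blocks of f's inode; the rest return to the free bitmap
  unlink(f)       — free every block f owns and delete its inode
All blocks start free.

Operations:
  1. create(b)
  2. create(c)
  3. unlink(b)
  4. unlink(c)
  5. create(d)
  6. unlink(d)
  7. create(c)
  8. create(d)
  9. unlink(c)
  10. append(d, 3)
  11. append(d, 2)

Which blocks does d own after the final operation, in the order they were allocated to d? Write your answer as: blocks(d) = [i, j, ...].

blocks(d) = [1, 0, 2, 3, 4, 5]

create(b): bitmap=F......... | b=[0]
create(c): bitmap=FF........ | b=[0] c=[1]
unlink(b): bitmap=.F........ | c=[1]
unlink(c): bitmap=.......... | 
create(d): bitmap=F......... | d=[0]
unlink(d): bitmap=.......... | 
create(c): bitmap=F......... | c=[0]
create(d): bitmap=FF........ | c=[0] d=[1]
unlink(c): bitmap=.F........ | d=[1]
append(d, 3): bitmap=FFFF...... | d=[1, 0, 2, 3]
append(d, 2): bitmap=FFFFFF.... | d=[1, 0, 2, 3, 4, 5]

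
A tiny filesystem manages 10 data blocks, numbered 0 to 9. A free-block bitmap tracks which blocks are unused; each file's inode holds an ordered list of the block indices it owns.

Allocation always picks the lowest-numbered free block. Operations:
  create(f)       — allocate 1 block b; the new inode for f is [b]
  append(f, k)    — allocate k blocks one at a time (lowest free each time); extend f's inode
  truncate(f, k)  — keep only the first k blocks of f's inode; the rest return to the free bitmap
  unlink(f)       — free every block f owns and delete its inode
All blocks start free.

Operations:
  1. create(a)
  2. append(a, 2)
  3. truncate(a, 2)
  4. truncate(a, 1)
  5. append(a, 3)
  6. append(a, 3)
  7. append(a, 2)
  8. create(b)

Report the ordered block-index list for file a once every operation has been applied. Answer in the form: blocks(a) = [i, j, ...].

blocks(a) = [0, 1, 2, 3, 4, 5, 6, 7, 8]

[1] create(a) — a=0 (map F.........)
[2] append(a, 2) — a=0,1,2 (map FFF.......)
[3] truncate(a, 2) — a=0,1 (map FF........)
[4] truncate(a, 1) — a=0 (map F.........)
[5] append(a, 3) — a=0,1,2,3 (map FFFF......)
[6] append(a, 3) — a=0,1,2,3,4,5,6 (map FFFFFFF...)
[7] append(a, 2) — a=0,1,2,3,4,5,6,7,8 (map FFFFFFFFF.)
[8] create(b) — a=0,1,2,3,4,5,6,7,8 b=9 (map FFFFFFFFFF)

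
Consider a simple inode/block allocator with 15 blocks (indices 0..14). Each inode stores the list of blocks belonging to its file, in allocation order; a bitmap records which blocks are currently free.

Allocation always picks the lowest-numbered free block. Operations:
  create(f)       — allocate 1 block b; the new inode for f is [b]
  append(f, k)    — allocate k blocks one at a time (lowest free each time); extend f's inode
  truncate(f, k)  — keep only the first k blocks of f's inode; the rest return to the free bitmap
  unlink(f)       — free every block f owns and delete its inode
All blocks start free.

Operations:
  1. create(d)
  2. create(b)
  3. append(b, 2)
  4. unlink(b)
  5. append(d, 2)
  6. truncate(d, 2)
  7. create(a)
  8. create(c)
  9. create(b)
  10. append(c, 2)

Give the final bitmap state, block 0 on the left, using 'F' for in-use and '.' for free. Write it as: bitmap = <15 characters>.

bitmap = FFFFFFF........

create(d): bitmap=F.............. | d=[0]
create(b): bitmap=FF............. | b=[1] d=[0]
append(b, 2): bitmap=FFFF........... | b=[1, 2, 3] d=[0]
unlink(b): bitmap=F.............. | d=[0]
append(d, 2): bitmap=FFF............ | d=[0, 1, 2]
truncate(d, 2): bitmap=FF............. | d=[0, 1]
create(a): bitmap=FFF............ | a=[2] d=[0, 1]
create(c): bitmap=FFFF........... | a=[2] c=[3] d=[0, 1]
create(b): bitmap=FFFFF.......... | a=[2] b=[4] c=[3] d=[0, 1]
append(c, 2): bitmap=FFFFFFF........ | a=[2] b=[4] c=[3, 5, 6] d=[0, 1]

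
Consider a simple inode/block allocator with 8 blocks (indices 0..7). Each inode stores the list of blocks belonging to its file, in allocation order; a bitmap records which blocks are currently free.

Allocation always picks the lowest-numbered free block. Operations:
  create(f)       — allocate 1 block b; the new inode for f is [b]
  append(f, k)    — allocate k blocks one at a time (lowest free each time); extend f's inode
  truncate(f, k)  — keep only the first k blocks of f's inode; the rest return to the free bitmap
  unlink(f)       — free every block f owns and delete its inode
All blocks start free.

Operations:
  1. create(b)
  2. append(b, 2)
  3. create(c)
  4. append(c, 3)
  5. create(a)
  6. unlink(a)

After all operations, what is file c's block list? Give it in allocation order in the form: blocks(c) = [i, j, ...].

blocks(c) = [3, 4, 5, 6]

  1. create(b)  ⇒  F.......  {b→[0]}
  2. append(b, 2)  ⇒  FFF.....  {b→[0, 1, 2]}
  3. create(c)  ⇒  FFFF....  {b→[0, 1, 2]; c→[3]}
  4. append(c, 3)  ⇒  FFFFFFF.  {b→[0, 1, 2]; c→[3, 4, 5, 6]}
  5. create(a)  ⇒  FFFFFFFF  {a→[7]; b→[0, 1, 2]; c→[3, 4, 5, 6]}
  6. unlink(a)  ⇒  FFFFFFF.  {b→[0, 1, 2]; c→[3, 4, 5, 6]}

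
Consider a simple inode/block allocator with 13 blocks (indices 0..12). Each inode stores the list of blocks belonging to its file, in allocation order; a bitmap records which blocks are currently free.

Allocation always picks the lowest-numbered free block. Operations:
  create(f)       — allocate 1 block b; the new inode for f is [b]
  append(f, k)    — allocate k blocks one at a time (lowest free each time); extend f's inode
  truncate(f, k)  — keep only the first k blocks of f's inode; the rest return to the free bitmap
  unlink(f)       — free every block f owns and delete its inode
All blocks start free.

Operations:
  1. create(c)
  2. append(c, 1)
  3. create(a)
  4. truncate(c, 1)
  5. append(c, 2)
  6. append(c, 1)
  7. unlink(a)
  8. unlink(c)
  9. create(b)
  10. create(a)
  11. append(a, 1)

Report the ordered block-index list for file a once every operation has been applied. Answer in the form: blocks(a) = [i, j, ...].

blocks(a) = [1, 2]

create(c): bitmap=F............ | c=[0]
append(c, 1): bitmap=FF........... | c=[0, 1]
create(a): bitmap=FFF.......... | a=[2] c=[0, 1]
truncate(c, 1): bitmap=F.F.......... | a=[2] c=[0]
append(c, 2): bitmap=FFFF......... | a=[2] c=[0, 1, 3]
append(c, 1): bitmap=FFFFF........ | a=[2] c=[0, 1, 3, 4]
unlink(a): bitmap=FF.FF........ | c=[0, 1, 3, 4]
unlink(c): bitmap=............. | 
create(b): bitmap=F............ | b=[0]
create(a): bitmap=FF........... | a=[1] b=[0]
append(a, 1): bitmap=FFF.......... | a=[1, 2] b=[0]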